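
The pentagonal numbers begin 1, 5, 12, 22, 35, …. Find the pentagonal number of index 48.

The 48th pentagonal number is n(3n−1)/2 with n = 48.
48·(3·48 − 1)/2 = 48·143/2 = 3432.

3432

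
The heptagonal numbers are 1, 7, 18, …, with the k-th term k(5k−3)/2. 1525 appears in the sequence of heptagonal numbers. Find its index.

25

Set n(5n−3)/2 = 1525, giving 5n² − 3n − 3050 = 0.
The discriminant is 9 + 40·1525 = 61009, and √61009 = 247.
So n = (3 + 247) / 10 = 250/10 = 25.
Check: 25·(5·25 − 3)/2 = 1525. ✓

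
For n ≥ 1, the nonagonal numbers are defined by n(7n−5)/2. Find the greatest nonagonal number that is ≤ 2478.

Solve n(7n−5)/2 ≤ 2478 for integer n.
n = 26 gives 2301 ≤ 2478, while n = 27 gives 2484 > 2478; so the answer is 2301.

2301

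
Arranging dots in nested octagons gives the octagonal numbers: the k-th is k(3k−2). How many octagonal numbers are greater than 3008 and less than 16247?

41

The n-th octagonal number is n(3n−2).
Smallest index with value > 3008: n = 33 (giving 3201).
Largest index with value < 16247: n = 73 (giving 15841).
Indices 33 through 73: 41 terms.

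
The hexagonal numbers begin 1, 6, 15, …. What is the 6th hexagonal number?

66

The 6th hexagonal number is n(2n−1) with n = 6.
6·(2·6 − 1) = 6·11 = 66.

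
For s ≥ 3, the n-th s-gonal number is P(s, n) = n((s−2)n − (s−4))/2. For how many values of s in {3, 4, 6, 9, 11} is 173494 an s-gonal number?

s = 3: P(3, 588) = 173166 and P(3, 589) = 173755; 173494 is not s-gonal.
s = 4: P(4, 416) = 173056 and P(4, 417) = 173889; 173494 is not s-gonal.
s = 6: P(6, 294) = 172578 and P(6, 295) = 173755; 173494 is not s-gonal.
s = 9: P(9, 223) = 173494. ✓
s = 11: P(11, 196) = 172186 and P(11, 197) = 173951; 173494 is not s-gonal.
Hits: s ∈ {9} → 1.

1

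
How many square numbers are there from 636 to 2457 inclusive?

The n-th square number is n².
Smallest index with value ≥ 636: n = 26 (giving 676).
Largest index with value ≤ 2457: n = 49 (giving 2401).
Indices 26 through 49: 24 terms.

24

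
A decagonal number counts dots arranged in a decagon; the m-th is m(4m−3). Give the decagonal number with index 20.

1540

The 20th decagonal number is n(4n−3) with n = 20.
20·(4·20 − 3) = 20·77 = 1540.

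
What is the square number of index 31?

961

The 31st square number is n² with n = 31.
31² = 961.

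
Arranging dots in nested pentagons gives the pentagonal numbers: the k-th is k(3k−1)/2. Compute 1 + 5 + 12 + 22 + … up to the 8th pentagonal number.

Σ i(3i−1)/2 = (3Σi² − Σi) / 2 over i = 1..8.
Σi = 36 and Σi² = 204.
(3·204 − 1·36) / 2 = 576/2 = 288.

288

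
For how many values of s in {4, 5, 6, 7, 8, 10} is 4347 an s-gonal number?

s = 4: P(4, 65) = 4225 and P(4, 66) = 4356; 4347 is not s-gonal.
s = 5: P(5, 54) = 4347. ✓
s = 6: P(6, 46) = 4186 and P(6, 47) = 4371; 4347 is not s-gonal.
s = 7: P(7, 42) = 4347. ✓
s = 8: P(8, 38) = 4256 and P(8, 39) = 4485; 4347 is not s-gonal.
s = 10: P(10, 33) = 4257 and P(10, 34) = 4522; 4347 is not s-gonal.
Hits: s ∈ {5, 7} → 2.

2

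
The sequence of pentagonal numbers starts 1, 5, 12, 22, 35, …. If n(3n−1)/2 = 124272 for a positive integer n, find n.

Set n(3n−1)/2 = 124272, giving 3n² − n − 248544 = 0.
The discriminant is 1 + 24·124272 = 2982529, and √2982529 = 1727.
So n = (1 + 1727) / 6 = 1728/6 = 288.
Check: 288·(3·288 − 1)/2 = 124272. ✓

288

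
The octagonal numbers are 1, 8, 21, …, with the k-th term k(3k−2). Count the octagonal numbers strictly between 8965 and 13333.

The n-th octagonal number is n(3n−2).
Smallest index with value > 8965: n = 56 (giving 9296).
Largest index with value < 13333: n = 66 (giving 12936).
Indices 56 through 66: 11 terms.

11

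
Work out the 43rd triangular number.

946

The 43rd triangular number is n(n+1)/2 with n = 43.
43·44/2 = 1892/2 = 946.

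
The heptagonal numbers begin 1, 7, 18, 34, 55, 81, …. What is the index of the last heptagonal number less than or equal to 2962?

Solve n(5n−3)/2 ≤ 2962 for integer n.
n = 34 gives 2839 ≤ 2962, while n = 35 gives 3010 > 2962; so the answer is index 34.

34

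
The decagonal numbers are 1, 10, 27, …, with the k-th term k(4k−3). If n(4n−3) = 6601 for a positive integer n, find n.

Set n(4n−3) = 6601, giving 4n² − 3n − 6601 = 0.
The discriminant is 9 + 16·6601 = 105625, and √105625 = 325.
So n = (3 + 325) / 8 = 328/8 = 41.

41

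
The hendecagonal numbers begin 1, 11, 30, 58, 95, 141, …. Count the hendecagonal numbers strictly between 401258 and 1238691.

The n-th hendecagonal number is n(9n−7)/2.
Smallest index with value > 401258: n = 300 (giving 403950).
Largest index with value < 1238691: n = 525 (giving 1238475).
Indices 300 through 525: 226 terms.

226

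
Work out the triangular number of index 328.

53956

328·329/2 = 107912/2 = 53956.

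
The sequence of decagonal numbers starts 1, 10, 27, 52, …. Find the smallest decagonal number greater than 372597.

373626

Solve n(4n−3) > 372597 for integer n.
The largest n with value ≤ 372597 is 305 (since 371185 ≤ 372597 < 373626), so the first above is n = 306, value 373626.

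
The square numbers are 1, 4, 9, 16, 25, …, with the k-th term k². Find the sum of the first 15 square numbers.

Σ_{i=1}^{15} i² = 15·16·31/6 = 1240.

1240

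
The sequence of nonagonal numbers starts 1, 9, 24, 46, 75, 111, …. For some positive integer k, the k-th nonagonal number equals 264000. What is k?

275

Set n(7n−5)/2 = 264000, giving 7n² − 5n − 528000 = 0.
The discriminant is 25 + 56·264000 = 14784025, and √14784025 = 3845.
So n = (5 + 3845) / 14 = 3850/14 = 275.
Check: 275·(7·275 − 5)/2 = 264000. ✓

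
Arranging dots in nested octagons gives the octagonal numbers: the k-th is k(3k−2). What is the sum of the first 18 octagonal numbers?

5985

Σ i(3i−2) = 3Σi² − 2Σi over i = 1..18.
Σi = 171 and Σi² = 2109.
3·2109 − 2·171 = 5985.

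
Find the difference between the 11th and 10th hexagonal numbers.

Consecutive hexagonal numbers differ by 4n − 3: here 4·11 − 3 = 41.

41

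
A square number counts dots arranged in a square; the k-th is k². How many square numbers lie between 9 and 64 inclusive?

6

The n-th square number is n².
Smallest index with value ≥ 9: n = 3 (giving 9).
Largest index with value ≤ 64: n = 8 (giving 64).
Indices 3 through 8: 6 terms.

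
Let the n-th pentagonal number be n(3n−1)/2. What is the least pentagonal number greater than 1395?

Solve n(3n−1)/2 > 1395 for integer n.
The largest n with value ≤ 1395 is 30 (since 1335 ≤ 1395 < 1426), so the first above is n = 31, value 1426.

1426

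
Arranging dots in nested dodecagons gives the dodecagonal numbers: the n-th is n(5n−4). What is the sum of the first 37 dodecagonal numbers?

Σ i(5i−4) = 5Σi² − 4Σi over i = 1..37.
Σi = 703 and Σi² = 17575.
5·17575 − 4·703 = 85063.

85063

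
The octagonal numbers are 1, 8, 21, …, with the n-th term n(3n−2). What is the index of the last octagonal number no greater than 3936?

36

Solve n(3n−2) ≤ 3936 for integer n.
n = 36 gives 3816 ≤ 3936, while n = 37 gives 4033 > 3936; so the answer is index 36.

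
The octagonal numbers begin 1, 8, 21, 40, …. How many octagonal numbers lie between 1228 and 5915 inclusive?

The n-th octagonal number is n(3n−2).
Smallest index with value ≥ 1228: n = 21 (giving 1281).
Largest index with value ≤ 5915: n = 44 (giving 5720).
Indices 21 through 44: 24 terms.

24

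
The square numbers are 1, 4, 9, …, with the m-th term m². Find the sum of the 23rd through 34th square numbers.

9890

Σ_{i=23}^{34} i² = 13685 − 3795 = 9890.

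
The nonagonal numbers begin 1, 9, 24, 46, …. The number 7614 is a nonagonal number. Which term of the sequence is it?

47

Set n(7n−5)/2 = 7614, giving 7n² − 5n − 15228 = 0.
The discriminant is 25 + 56·7614 = 426409, and √426409 = 653.
So n = (5 + 653) / 14 = 658/14 = 47.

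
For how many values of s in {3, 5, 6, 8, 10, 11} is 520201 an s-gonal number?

s = 3: P(3, 1019) = 519690 and P(3, 1020) = 520710; 520201 is not s-gonal.
s = 5: P(5, 589) = 520087 and P(5, 590) = 521855; 520201 is not s-gonal.
s = 6: P(6, 510) = 519690 and P(6, 511) = 521731; 520201 is not s-gonal.
s = 8: P(8, 416) = 518336 and P(8, 417) = 520833; 520201 is not s-gonal.
s = 10: P(10, 361) = 520201. ✓
s = 11: P(11, 340) = 519010 and P(11, 341) = 522071; 520201 is not s-gonal.
Hits: s ∈ {10} → 1.

1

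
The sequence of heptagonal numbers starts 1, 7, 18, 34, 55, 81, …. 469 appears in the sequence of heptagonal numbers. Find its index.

14

Set n(5n−3)/2 = 469, giving 5n² − 3n − 938 = 0.
So n = (3 + 137) / 10 = 140/10 = 14.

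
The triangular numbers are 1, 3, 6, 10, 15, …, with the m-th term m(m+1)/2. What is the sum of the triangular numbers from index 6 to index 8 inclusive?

Σ i(i+1)/2 = (Σi² + Σi) / 2 over i = 6..8.
Σi = 36 − 15 = 21 and Σi² = 204 − 55 = 149.
(1·149 + 1·21) / 2 = 170/2 = 85.

85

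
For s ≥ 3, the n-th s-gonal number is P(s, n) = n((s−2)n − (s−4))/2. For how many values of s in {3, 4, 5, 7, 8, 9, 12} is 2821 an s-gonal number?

1

s = 3: P(3, 74) = 2775 and P(3, 75) = 2850; 2821 is not s-gonal.
s = 4: P(4, 53) = 2809 and P(4, 54) = 2916; 2821 is not s-gonal.
s = 5: P(5, 43) = 2752 and P(5, 44) = 2882; 2821 is not s-gonal.
s = 7: P(7, 33) = 2673 and P(7, 34) = 2839; 2821 is not s-gonal.
s = 8: P(8, 31) = 2821. ✓
s = 9: P(9, 28) = 2674 and P(9, 29) = 2871; 2821 is not s-gonal.
s = 12: P(12, 24) = 2784 and P(12, 25) = 3025; 2821 is not s-gonal.
Hits: s ∈ {8} → 1.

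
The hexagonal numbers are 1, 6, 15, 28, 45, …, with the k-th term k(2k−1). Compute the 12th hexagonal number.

The 12th hexagonal number is n(2n−1) with n = 12.
12·(2·12 − 1) = 12·23 = 276.

276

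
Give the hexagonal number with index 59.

The 59th hexagonal number is n(2n−1) with n = 59.
59·(2·59 − 1) = 59·117 = 6903.

6903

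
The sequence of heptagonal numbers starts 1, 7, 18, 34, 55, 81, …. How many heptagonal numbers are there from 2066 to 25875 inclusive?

73

The n-th heptagonal number is n(5n−3)/2.
Smallest index with value ≥ 2066: n = 30 (giving 2205).
Largest index with value ≤ 25875: n = 102 (giving 25857).
Indices 30 through 102: 73 terms.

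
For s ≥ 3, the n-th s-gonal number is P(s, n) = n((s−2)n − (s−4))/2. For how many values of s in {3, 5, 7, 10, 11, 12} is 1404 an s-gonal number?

s = 3: P(3, 52) = 1378 and P(3, 53) = 1431; 1404 is not s-gonal.
s = 5: P(5, 30) = 1335 and P(5, 31) = 1426; 1404 is not s-gonal.
s = 7: P(7, 24) = 1404. ✓
s = 10: P(10, 19) = 1387 and P(10, 20) = 1540; 1404 is not s-gonal.
s = 11: P(11, 18) = 1395 and P(11, 19) = 1558; 1404 is not s-gonal.
s = 12: P(12, 17) = 1377 and P(12, 18) = 1548; 1404 is not s-gonal.
Hits: s ∈ {7} → 1.

1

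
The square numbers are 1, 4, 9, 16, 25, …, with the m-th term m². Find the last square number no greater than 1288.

Solve n² ≤ 1288 for integer n.
n = 35 gives 1225 ≤ 1288, while n = 36 gives 1296 > 1288; so the answer is 1225.

1225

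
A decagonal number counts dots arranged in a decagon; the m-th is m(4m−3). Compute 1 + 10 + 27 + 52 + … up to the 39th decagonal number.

79820

Σ i(4i−3) = 4Σi² − 3Σi over i = 1..39.
Σi = 780 and Σi² = 20540.
4·20540 − 3·780 = 79820.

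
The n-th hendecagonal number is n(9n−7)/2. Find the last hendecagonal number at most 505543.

503840

Solve n(9n−7)/2 ≤ 505543 for integer n.
n = 335 gives 503840 ≤ 505543, while n = 336 gives 506856 > 505543; so the answer is 503840.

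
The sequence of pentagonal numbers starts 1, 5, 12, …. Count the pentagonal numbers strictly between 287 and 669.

7

The n-th pentagonal number is n(3n−1)/2.
Smallest index with value > 287: n = 15 (giving 330).
Largest index with value < 669: n = 21 (giving 651).
Indices 15 through 21: 7 terms.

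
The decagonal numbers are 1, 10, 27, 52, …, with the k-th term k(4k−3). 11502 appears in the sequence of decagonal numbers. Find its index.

Set n(4n−3) = 11502, giving 4n² − 3n − 11502 = 0.
The discriminant is 9 + 16·11502 = 184041, and √184041 = 429.
So n = (3 + 429) / 8 = 432/8 = 54.

54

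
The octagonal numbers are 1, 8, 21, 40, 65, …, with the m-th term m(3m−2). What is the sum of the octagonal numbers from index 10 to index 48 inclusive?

110955

Σ i(3i−2) = 3Σi² − 2Σi over i = 10..48.
Σi = 1176 − 45 = 1131 and Σi² = 38024 − 285 = 37739.
3·37739 − 2·1131 = 110955.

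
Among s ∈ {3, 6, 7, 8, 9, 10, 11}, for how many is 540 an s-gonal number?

s = 3: P(3, 32) = 528 and P(3, 33) = 561; 540 is not s-gonal.
s = 6: P(6, 16) = 496 and P(6, 17) = 561; 540 is not s-gonal.
s = 7: P(7, 15) = 540. ✓
s = 8: P(8, 13) = 481 and P(8, 14) = 560; 540 is not s-gonal.
s = 9: P(9, 12) = 474 and P(9, 13) = 559; 540 is not s-gonal.
s = 10: P(10, 12) = 540. ✓
s = 11: P(11, 11) = 506 and P(11, 12) = 606; 540 is not s-gonal.
Hits: s ∈ {7, 10} → 2.

2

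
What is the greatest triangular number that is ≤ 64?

55

Solve n(n+1)/2 ≤ 64 for integer n.
n = 10 gives 55 ≤ 64, while n = 11 gives 66 > 64; so the answer is 55.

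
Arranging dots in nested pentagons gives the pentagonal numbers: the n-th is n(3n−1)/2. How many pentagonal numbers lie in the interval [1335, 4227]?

The n-th pentagonal number is n(3n−1)/2.
Smallest index with value ≥ 1335: n = 30 (giving 1335).
Largest index with value ≤ 4227: n = 53 (giving 4187).
Indices 30 through 53: 24 terms.

24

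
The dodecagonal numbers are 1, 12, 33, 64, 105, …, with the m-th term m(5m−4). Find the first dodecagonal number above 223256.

Solve n(5n−4) > 223256 for integer n.
The largest n with value ≤ 223256 is 211 (since 221761 ≤ 223256 < 223872), so the first above is n = 212, value 223872.

223872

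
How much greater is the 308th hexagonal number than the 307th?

Consecutive hexagonal numbers differ by 4n − 3: here 4·308 − 3 = 1229.

1229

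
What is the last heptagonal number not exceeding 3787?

Solve n(5n−3)/2 ≤ 3787 for integer n.
n = 39 gives 3744 ≤ 3787, while n = 40 gives 3940 > 3787; so the answer is 3744.

3744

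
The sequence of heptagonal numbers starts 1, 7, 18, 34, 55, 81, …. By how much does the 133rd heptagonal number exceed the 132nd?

Consecutive heptagonal numbers differ by 5n − 4: here 5·133 − 4 = 661.

661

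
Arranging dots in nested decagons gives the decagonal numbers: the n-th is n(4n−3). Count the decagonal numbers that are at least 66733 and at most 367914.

174

The n-th decagonal number is n(4n−3).
Smallest index with value ≥ 66733: n = 130 (giving 67210).
Largest index with value ≤ 367914: n = 303 (giving 366327).
Indices 130 through 303: 174 terms.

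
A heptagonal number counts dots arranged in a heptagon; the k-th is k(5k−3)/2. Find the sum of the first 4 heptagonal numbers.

60

Σ i(5i−3)/2 = (5Σi² − 3Σi) / 2 over i = 1..4.
Σi = 10 and Σi² = 30.
(5·30 − 3·10) / 2 = 120/2 = 60.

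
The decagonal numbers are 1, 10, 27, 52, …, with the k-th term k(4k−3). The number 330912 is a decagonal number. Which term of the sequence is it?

Set n(4n−3) = 330912, giving 4n² − 3n − 330912 = 0.
The discriminant is 9 + 16·330912 = 5294601, and √5294601 = 2301.
So n = (3 + 2301) / 8 = 2304/8 = 288.

288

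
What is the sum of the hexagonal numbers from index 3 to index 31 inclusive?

20329

Σ i(2i−1) = 2Σi² − Σi over i = 3..31.
Σi = 496 − 3 = 493 and Σi² = 10416 − 5 = 10411.
2·10411 − 1·493 = 20329.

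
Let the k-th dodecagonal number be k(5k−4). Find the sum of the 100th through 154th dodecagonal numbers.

4476835

Σ i(5i−4) = 5Σi² − 4Σi over i = 100..154.
Σi = 11935 − 4950 = 6985 and Σi² = 1229305 − 328350 = 900955.
5·900955 − 4·6985 = 4476835.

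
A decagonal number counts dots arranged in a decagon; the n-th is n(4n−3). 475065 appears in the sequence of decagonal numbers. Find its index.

Set n(4n−3) = 475065, giving 4n² − 3n − 475065 = 0.
So n = (3 + 2757) / 8 = 2760/8 = 345.

345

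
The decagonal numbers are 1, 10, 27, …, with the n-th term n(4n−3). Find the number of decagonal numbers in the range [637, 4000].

20

The n-th decagonal number is n(4n−3).
Smallest index with value ≥ 637: n = 13 (giving 637).
Largest index with value ≤ 4000: n = 32 (giving 4000).
Indices 13 through 32: 20 terms.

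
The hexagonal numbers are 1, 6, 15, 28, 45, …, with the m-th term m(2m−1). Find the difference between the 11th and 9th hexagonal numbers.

11·(2·11 − 1) = 231 and 9·(2·9 − 1) = 153.
Difference: 231 − 153 = 78.

78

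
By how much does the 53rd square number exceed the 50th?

53² = 2809 and 50² = 2500.
Difference: 2809 − 2500 = 309.

309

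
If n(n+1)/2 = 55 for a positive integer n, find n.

10

Set n(n+1)/2 = 55, giving n² + n − 110 = 0.
So n = (-1 + 21) / 2 = 20/2 = 10.
Check: 10·11/2 = 55. ✓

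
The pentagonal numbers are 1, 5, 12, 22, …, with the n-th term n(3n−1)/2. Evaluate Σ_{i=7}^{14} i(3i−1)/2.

1344

Σ i(3i−1)/2 = (3Σi² − Σi) / 2 over i = 7..14.
Σi = 105 − 21 = 84 and Σi² = 1015 − 91 = 924.
(3·924 − 1·84) / 2 = 2688/2 = 1344.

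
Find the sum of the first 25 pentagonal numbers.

Σ i(3i−1)/2 = (3Σi² − Σi) / 2 over i = 1..25.
Σi = 325 and Σi² = 5525.
(3·5525 − 1·325) / 2 = 16250/2 = 8125.

8125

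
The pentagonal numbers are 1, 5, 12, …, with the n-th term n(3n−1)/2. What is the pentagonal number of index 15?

15·(3·15 − 1)/2 = 15·44/2 = 15·22 = 330.

330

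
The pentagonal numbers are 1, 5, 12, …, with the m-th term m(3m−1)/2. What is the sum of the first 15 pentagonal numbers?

1800

Σ i(3i−1)/2 = (3Σi² − Σi) / 2 over i = 1..15.
Σi = 120 and Σi² = 1240.
(3·1240 − 1·120) / 2 = 3600/2 = 1800.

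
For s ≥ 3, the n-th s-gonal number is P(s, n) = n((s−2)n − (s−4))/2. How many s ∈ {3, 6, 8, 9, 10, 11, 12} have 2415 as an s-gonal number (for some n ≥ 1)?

s = 3: P(3, 69) = 2415. ✓
s = 6: P(6, 35) = 2415. ✓
s = 8: P(8, 28) = 2296 and P(8, 29) = 2465; 2415 is not s-gonal.
s = 9: P(9, 26) = 2301 and P(9, 27) = 2484; 2415 is not s-gonal.
s = 10: P(10, 24) = 2232 and P(10, 25) = 2425; 2415 is not s-gonal.
s = 11: P(11, 23) = 2300 and P(11, 24) = 2508; 2415 is not s-gonal.
s = 12: P(12, 22) = 2332 and P(12, 23) = 2553; 2415 is not s-gonal.
Hits: s ∈ {3, 6} → 2.

2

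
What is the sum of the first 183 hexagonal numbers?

4102372

Σ i(2i−1) = 2Σi² − Σi over i = 1..183.
Σi = 16836 and Σi² = 2059604.
2·2059604 − 1·16836 = 4102372.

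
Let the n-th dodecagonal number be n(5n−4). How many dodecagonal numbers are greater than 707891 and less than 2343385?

The n-th dodecagonal number is n(5n−4).
Smallest index with value > 707891: n = 377 (giving 709137).
Largest index with value < 2343385: n = 684 (giving 2336544).
Indices 377 through 684: 308 terms.

308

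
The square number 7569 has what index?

We need n² = 7569, so n = √7569 = 87.

87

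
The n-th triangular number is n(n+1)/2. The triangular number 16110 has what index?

Set n(n+1)/2 = 16110, giving n² + n − 32220 = 0.
So n = (-1 + 359) / 2 = 358/2 = 179.
Check: 179·180/2 = 16110. ✓

179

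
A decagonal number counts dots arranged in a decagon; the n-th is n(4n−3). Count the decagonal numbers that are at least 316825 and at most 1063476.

The n-th decagonal number is n(4n−3).
Smallest index with value ≥ 316825: n = 282 (giving 317250).
Largest index with value ≤ 1063476: n = 516 (giving 1063476).
Indices 282 through 516: 235 terms.

235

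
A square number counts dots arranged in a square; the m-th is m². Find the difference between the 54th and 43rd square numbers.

1067

54² = 2916 and 43² = 1849.
Difference: 2916 − 1849 = 1067.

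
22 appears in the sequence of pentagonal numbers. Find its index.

Set n(3n−1)/2 = 22, giving 3n² − n − 44 = 0.
The discriminant is 1 + 24·22 = 529, and √529 = 23.
So n = (1 + 23) / 6 = 24/6 = 4.

4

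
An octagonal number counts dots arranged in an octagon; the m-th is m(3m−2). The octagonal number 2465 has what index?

Set n(3n−2) = 2465, giving 3n² − 2n − 2465 = 0.
The discriminant is 4 + 12·2465 = 29584, and √29584 = 172.
So n = (2 + 172) / 6 = 174/6 = 29.

29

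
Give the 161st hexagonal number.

The 161st hexagonal number is n(2n−1) with n = 161.
161·(2·161 − 1) = 161·321 = 51681.

51681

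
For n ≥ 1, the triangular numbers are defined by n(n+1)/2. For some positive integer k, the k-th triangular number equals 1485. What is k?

54

Set n(n+1)/2 = 1485, giving n² + n − 2970 = 0.
The discriminant is 1 + 8·1485 = 11881, and √11881 = 109.
So n = (-1 + 109) / 2 = 108/2 = 54.
Check: 54·55/2 = 1485. ✓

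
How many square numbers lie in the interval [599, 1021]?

7

The n-th square number is n².
Smallest index with value ≥ 599: n = 25 (giving 625).
Largest index with value ≤ 1021: n = 31 (giving 961).
Indices 25 through 31: 7 terms.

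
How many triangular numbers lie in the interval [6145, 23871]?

108

The n-th triangular number is n(n+1)/2.
Smallest index with value ≥ 6145: n = 111 (giving 6216).
Largest index with value ≤ 23871: n = 218 (giving 23871).
Indices 111 through 218: 108 terms.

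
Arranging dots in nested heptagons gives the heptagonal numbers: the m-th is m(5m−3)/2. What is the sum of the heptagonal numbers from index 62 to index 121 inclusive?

Σ i(5i−3)/2 = (5Σi² − 3Σi) / 2 over i = 62..121.
Σi = 7381 − 1891 = 5490 and Σi² = 597861 − 77531 = 520330.
(5·520330 − 3·5490) / 2 = 2585180/2 = 1292590.

1292590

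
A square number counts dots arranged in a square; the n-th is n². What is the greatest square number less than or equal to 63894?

63504

Solve n² ≤ 63894 for integer n.
n = 252 gives 63504 ≤ 63894, while n = 253 gives 64009 > 63894; so the answer is 63504.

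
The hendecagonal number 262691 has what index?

Set n(9n−7)/2 = 262691, giving 9n² − 7n − 525382 = 0.
The discriminant is 49 + 72·262691 = 18913801, and √18913801 = 4349.
So n = (7 + 4349) / 18 = 4356/18 = 242.

242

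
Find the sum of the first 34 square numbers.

13685

Σ_{i=1}^{34} i² = 34·35·69/6 = 13685.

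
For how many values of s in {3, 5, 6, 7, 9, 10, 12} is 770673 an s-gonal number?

1

s = 3: P(3, 1241) = 770661 and P(3, 1242) = 771903; 770673 is not s-gonal.
s = 5: P(5, 716) = 768626 and P(5, 717) = 770775; 770673 is not s-gonal.
s = 6: P(6, 621) = 770661 and P(6, 622) = 773146; 770673 is not s-gonal.
s = 7: P(7, 555) = 769230 and P(7, 556) = 772006; 770673 is not s-gonal.
s = 9: P(9, 469) = 768691 and P(9, 470) = 771975; 770673 is not s-gonal.
s = 10: P(10, 439) = 769567 and P(10, 440) = 773080; 770673 is not s-gonal.
s = 12: P(12, 393) = 770673. ✓
Hits: s ∈ {12} → 1.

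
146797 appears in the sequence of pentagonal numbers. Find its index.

Set n(3n−1)/2 = 146797, giving 3n² − n − 293594 = 0.
The discriminant is 1 + 24·146797 = 3523129, and √3523129 = 1877.
So n = (1 + 1877) / 6 = 1878/6 = 313.

313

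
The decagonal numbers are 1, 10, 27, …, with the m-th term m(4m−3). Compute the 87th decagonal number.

30015

The 87th decagonal number is n(4n−3) with n = 87.
87·(4·87 − 3) = 87·345 = 30015.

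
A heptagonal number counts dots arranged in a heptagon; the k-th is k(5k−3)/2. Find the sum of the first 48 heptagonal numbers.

Σ i(5i−3)/2 = (5Σi² − 3Σi) / 2 over i = 1..48.
Σi = 1176 and Σi² = 38024.
(5·38024 − 3·1176) / 2 = 186592/2 = 93296.

93296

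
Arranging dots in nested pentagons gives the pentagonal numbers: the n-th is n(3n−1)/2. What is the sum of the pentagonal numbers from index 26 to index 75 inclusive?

Σ i(3i−1)/2 = (3Σi² − Σi) / 2 over i = 26..75.
Σi = 2850 − 325 = 2525 and Σi² = 143450 − 5525 = 137925.
(3·137925 − 1·2525) / 2 = 411250/2 = 205625.

205625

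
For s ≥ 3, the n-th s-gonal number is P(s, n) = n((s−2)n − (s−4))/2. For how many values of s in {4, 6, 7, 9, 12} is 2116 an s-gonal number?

1

s = 4: P(4, 46) = 2116. ✓
s = 6: P(6, 32) = 2016 and P(6, 33) = 2145; 2116 is not s-gonal.
s = 7: P(7, 29) = 2059 and P(7, 30) = 2205; 2116 is not s-gonal.
s = 9: P(9, 24) = 1956 and P(9, 25) = 2125; 2116 is not s-gonal.
s = 12: P(12, 20) = 1920 and P(12, 21) = 2121; 2116 is not s-gonal.
Hits: s ∈ {4} → 1.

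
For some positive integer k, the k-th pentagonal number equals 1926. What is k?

36

Set n(3n−1)/2 = 1926, giving 3n² − n − 3852 = 0.
The discriminant is 1 + 24·1926 = 46225, and √46225 = 215.
So n = (1 + 215) / 6 = 216/6 = 36.
Check: 36·(3·36 − 1)/2 = 1926. ✓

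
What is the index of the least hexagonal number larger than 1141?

Solve n(2n−1) > 1141 for integer n.
The largest n with value ≤ 1141 is 24 (since 1128 ≤ 1141 < 1225), so the first above is n = 25, value 1225.

25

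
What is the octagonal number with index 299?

299·(3·299 − 2) = 299·895 = 267605.

267605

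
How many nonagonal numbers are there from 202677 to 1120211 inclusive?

The n-th nonagonal number is n(7n−5)/2.
Smallest index with value ≥ 202677: n = 241 (giving 202681).
Largest index with value ≤ 1120211: n = 566 (giving 1119831).
Indices 241 through 566: 326 terms.

326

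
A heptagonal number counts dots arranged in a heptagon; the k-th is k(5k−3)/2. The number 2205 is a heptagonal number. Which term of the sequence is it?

30

Set n(5n−3)/2 = 2205, giving 5n² − 3n − 4410 = 0.
So n = (3 + 297) / 10 = 300/10 = 30.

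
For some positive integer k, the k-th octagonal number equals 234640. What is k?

280

Set n(3n−2) = 234640, giving 3n² − 2n − 234640 = 0.
So n = (2 + 1678) / 6 = 1680/6 = 280.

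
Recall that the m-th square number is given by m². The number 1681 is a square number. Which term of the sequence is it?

41

We need n² = 1681, so n = √1681 = 41.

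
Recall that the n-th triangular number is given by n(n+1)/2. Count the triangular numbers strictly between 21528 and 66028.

The n-th triangular number is n(n+1)/2.
Smallest index with value > 21528: n = 208 (giving 21736).
Largest index with value < 66028: n = 362 (giving 65703).
Indices 208 through 362: 155 terms.

155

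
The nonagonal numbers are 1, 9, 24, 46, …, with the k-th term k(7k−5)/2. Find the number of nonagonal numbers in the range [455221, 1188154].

The n-th nonagonal number is n(7n−5)/2.
Smallest index with value ≥ 455221: n = 361 (giving 455221).
Largest index with value ≤ 1188154: n = 583 (giving 1188154).
Indices 361 through 583: 223 terms.

223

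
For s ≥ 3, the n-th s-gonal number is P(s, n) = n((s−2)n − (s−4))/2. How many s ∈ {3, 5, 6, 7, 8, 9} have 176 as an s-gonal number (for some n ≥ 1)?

2

s = 3: P(3, 18) = 171 and P(3, 19) = 190; 176 is not s-gonal.
s = 5: P(5, 11) = 176. ✓
s = 6: P(6, 9) = 153 and P(6, 10) = 190; 176 is not s-gonal.
s = 7: P(7, 8) = 148 and P(7, 9) = 189; 176 is not s-gonal.
s = 8: P(8, 8) = 176. ✓
s = 9: P(9, 7) = 154 and P(9, 8) = 204; 176 is not s-gonal.
Hits: s ∈ {5, 8} → 2.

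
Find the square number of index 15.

The 15th square number is n² with n = 15.
15² = 225.

225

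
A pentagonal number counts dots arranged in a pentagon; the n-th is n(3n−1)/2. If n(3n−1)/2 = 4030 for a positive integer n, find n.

Set n(3n−1)/2 = 4030, giving 3n² − n − 8060 = 0.
So n = (1 + 311) / 6 = 312/6 = 52.

52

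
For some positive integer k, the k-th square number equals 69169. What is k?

We need n² = 69169, so n = √69169 = 263.
Check: 263² = 69169. ✓

263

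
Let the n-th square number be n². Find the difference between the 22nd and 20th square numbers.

84

22² = 484 and 20² = 400.
Difference: 484 − 400 = 84.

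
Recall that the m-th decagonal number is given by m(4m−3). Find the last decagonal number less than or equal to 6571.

6280

Solve n(4n−3) ≤ 6571 for integer n.
n = 40 gives 6280 ≤ 6571, while n = 41 gives 6601 > 6571; so the answer is 6280.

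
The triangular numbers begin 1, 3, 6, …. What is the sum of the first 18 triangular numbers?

Σ i(i+1)/2 = (Σi² + Σi) / 2 over i = 1..18.
Σi = 171 and Σi² = 2109.
(1·2109 + 1·171) / 2 = 2280/2 = 1140.

1140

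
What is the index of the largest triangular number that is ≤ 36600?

270

Solve n(n+1)/2 ≤ 36600 for integer n.
n = 270 gives 36585 ≤ 36600, while n = 271 gives 36856 > 36600; so the answer is index 270.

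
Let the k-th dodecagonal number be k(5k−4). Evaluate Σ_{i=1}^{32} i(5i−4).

55088

Σ i(5i−4) = 5Σi² − 4Σi over i = 1..32.
Σi = 528 and Σi² = 11440.
5·11440 − 4·528 = 55088.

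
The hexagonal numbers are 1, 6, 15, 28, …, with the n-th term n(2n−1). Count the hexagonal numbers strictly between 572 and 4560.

The n-th hexagonal number is n(2n−1).
Smallest index with value > 572: n = 18 (giving 630).
Largest index with value < 4560: n = 47 (giving 4371).
Indices 18 through 47: 30 terms.

30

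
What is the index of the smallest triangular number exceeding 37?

9

Solve n(n+1)/2 > 37 for integer n.
The largest n with value ≤ 37 is 8 (since 36 ≤ 37 < 45), so the first above is n = 9, value 45.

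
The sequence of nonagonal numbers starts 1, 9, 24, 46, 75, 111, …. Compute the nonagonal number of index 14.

651

The 14th nonagonal number is n(7n−5)/2 with n = 14.
14·(7·14 − 5)/2 = 14·93/2 = 651.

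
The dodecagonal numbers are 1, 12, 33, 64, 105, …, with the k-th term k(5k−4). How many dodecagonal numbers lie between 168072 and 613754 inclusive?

The n-th dodecagonal number is n(5n−4).
Smallest index with value ≥ 168072: n = 184 (giving 168544).
Largest index with value ≤ 613754: n = 350 (giving 611100).
Indices 184 through 350: 167 terms.

167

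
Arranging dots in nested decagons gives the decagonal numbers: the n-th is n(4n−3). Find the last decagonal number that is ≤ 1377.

Solve n(4n−3) ≤ 1377 for integer n.
n = 18 gives 1242 ≤ 1377, while n = 19 gives 1387 > 1377; so the answer is 1242.

1242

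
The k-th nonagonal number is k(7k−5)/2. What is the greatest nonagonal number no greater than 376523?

375724

Solve n(7n−5)/2 ≤ 376523 for integer n.
n = 328 gives 375724 ≤ 376523, while n = 329 gives 378021 > 376523; so the answer is 375724.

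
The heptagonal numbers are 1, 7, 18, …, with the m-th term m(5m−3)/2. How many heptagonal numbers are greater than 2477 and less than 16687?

50

The n-th heptagonal number is n(5n−3)/2.
Smallest index with value > 2477: n = 32 (giving 2512).
Largest index with value < 16687: n = 81 (giving 16281).
Indices 32 through 81: 50 terms.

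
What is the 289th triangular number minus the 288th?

289

Consecutive triangular numbers differ by n: T_{289} − T_{288} = 289.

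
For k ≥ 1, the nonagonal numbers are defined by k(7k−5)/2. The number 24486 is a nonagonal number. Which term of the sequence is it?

Set n(7n−5)/2 = 24486, giving 7n² − 5n − 48972 = 0.
The discriminant is 25 + 56·24486 = 1371241, and √1371241 = 1171.
So n = (5 + 1171) / 14 = 1176/14 = 84.

84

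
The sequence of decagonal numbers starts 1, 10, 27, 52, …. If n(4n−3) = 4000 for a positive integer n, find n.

32

Set n(4n−3) = 4000, giving 4n² − 3n − 4000 = 0.
The discriminant is 9 + 16·4000 = 64009, and √64009 = 253.
So n = (3 + 253) / 8 = 256/8 = 32.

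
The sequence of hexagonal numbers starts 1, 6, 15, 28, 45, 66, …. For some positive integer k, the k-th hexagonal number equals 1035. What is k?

23

Set n(2n−1) = 1035, giving 2n² − n − 1035 = 0.
So n = (1 + 91) / 4 = 92/4 = 23.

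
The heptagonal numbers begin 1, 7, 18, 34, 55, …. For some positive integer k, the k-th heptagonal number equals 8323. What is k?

58

Set n(5n−3)/2 = 8323, giving 5n² − 3n − 16646 = 0.
The discriminant is 9 + 40·8323 = 332929, and √332929 = 577.
So n = (3 + 577) / 10 = 580/10 = 58.
Check: 58·(5·58 − 3)/2 = 8323. ✓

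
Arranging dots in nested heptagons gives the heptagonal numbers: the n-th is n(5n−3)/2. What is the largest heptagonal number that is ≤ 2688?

2673

Solve n(5n−3)/2 ≤ 2688 for integer n.
n = 33 gives 2673 ≤ 2688, while n = 34 gives 2839 > 2688; so the answer is 2673.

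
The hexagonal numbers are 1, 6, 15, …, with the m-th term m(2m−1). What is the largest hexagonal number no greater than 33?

28

Solve n(2n−1) ≤ 33 for integer n.
n = 4 gives 28 ≤ 33, while n = 5 gives 45 > 33; so the answer is 28.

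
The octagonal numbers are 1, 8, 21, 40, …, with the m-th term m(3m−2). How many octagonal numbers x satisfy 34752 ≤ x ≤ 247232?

The n-th octagonal number is n(3n−2).
Smallest index with value ≥ 34752: n = 108 (giving 34776).
Largest index with value ≤ 247232: n = 287 (giving 246533).
Indices 108 through 287: 180 terms.

180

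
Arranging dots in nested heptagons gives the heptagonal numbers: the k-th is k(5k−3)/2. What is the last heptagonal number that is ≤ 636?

Solve n(5n−3)/2 ≤ 636 for integer n.
n = 16 gives 616 ≤ 636, while n = 17 gives 697 > 636; so the answer is 616.

616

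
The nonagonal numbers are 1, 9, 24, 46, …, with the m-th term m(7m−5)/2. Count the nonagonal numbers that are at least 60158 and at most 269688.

146

The n-th nonagonal number is n(7n−5)/2.
Smallest index with value ≥ 60158: n = 132 (giving 60654).
Largest index with value ≤ 269688: n = 277 (giving 267859).
Indices 132 through 277: 146 terms.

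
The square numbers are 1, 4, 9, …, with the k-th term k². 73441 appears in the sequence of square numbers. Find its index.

We need n² = 73441, so n = √73441 = 271.

271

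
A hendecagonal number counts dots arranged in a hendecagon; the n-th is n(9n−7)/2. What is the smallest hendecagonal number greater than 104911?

Solve n(9n−7)/2 > 104911 for integer n.
The largest n with value ≤ 104911 is 153 (since 104805 ≤ 104911 < 106183), so the first above is n = 154, value 106183.

106183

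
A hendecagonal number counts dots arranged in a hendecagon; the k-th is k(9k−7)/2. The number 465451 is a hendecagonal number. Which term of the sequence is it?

Set n(9n−7)/2 = 465451, giving 9n² − 7n − 930902 = 0.
The discriminant is 49 + 72·465451 = 33512521, and √33512521 = 5789.
So n = (7 + 5789) / 18 = 5796/18 = 322.

322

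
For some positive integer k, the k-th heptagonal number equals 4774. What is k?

Set n(5n−3)/2 = 4774, giving 5n² − 3n − 9548 = 0.
So n = (3 + 437) / 10 = 440/10 = 44.

44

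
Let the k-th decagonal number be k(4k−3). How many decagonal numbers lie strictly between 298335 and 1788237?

395

The n-th decagonal number is n(4n−3).
Smallest index with value > 298335: n = 274 (giving 299482).
Largest index with value < 1788237: n = 668 (giving 1782892).
Indices 274 through 668: 395 terms.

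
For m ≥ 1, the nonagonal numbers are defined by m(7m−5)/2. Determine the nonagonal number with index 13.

The 13th nonagonal number is n(7n−5)/2 with n = 13.
13·(7·13 − 5)/2 = 13·86/2 = 13·43 = 559.

559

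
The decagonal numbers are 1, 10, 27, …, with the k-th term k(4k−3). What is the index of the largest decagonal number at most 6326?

40

Solve n(4n−3) ≤ 6326 for integer n.
n = 40 gives 6280 ≤ 6326, while n = 41 gives 6601 > 6326; so the answer is index 40.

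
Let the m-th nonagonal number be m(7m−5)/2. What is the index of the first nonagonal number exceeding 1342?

Solve n(7n−5)/2 > 1342 for integer n.
The largest n with value ≤ 1342 is 19 (since 1216 ≤ 1342 < 1350), so the first above is n = 20, value 1350.

20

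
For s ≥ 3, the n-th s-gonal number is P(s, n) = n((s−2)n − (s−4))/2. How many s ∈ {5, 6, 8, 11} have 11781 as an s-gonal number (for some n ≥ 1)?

s = 5: P(5, 88) = 11572 and P(5, 89) = 11837; 11781 is not s-gonal.
s = 6: P(6, 77) = 11781. ✓
s = 8: P(8, 63) = 11781. ✓
s = 11: P(11, 51) = 11526 and P(11, 52) = 11986; 11781 is not s-gonal.
Hits: s ∈ {6, 8} → 2.

2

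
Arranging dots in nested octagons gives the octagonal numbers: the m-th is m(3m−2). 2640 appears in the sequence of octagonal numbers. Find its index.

30

Set n(3n−2) = 2640, giving 3n² − 2n − 2640 = 0.
The discriminant is 4 + 12·2640 = 31684, and √31684 = 178.
So n = (2 + 178) / 6 = 180/6 = 30.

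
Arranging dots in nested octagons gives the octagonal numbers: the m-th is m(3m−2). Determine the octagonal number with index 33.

The 33rd octagonal number is n(3n−2) with n = 33.
33·(3·33 − 2) = 33·97 = 3201.

3201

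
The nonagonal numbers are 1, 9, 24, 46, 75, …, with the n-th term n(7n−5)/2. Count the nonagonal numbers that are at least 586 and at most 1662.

The n-th nonagonal number is n(7n−5)/2.
Smallest index with value ≥ 586: n = 14 (giving 651).
Largest index with value ≤ 1662: n = 22 (giving 1639).
Indices 14 through 22: 9 terms.

9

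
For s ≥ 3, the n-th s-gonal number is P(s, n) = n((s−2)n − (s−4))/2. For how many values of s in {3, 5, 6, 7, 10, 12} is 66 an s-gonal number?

s = 3: P(3, 11) = 66. ✓
s = 5: P(5, 6) = 51 and P(5, 7) = 70; 66 is not s-gonal.
s = 6: P(6, 6) = 66. ✓
s = 7: P(7, 5) = 55 and P(7, 6) = 81; 66 is not s-gonal.
s = 10: P(10, 4) = 52 and P(10, 5) = 85; 66 is not s-gonal.
s = 12: P(12, 4) = 64 and P(12, 5) = 105; 66 is not s-gonal.
Hits: s ∈ {3, 6} → 2.

2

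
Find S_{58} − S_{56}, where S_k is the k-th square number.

228

58² = 3364 and 56² = 3136.
Difference: 3364 − 3136 = 228.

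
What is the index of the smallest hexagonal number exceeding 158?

Solve n(2n−1) > 158 for integer n.
The largest n with value ≤ 158 is 9 (since 153 ≤ 158 < 190), so the first above is n = 10, value 190.

10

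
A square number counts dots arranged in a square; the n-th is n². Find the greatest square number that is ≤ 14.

Solve n² ≤ 14 for integer n.
n = 3 gives 9 ≤ 14, while n = 4 gives 16 > 14; so the answer is 9.

9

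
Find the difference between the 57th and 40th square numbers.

57² = 3249 and 40² = 1600.
Difference: 3249 − 1600 = 1649.

1649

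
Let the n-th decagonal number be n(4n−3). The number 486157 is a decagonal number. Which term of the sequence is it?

Set n(4n−3) = 486157, giving 4n² − 3n − 486157 = 0.
So n = (3 + 2789) / 8 = 2792/8 = 349.
Check: 349·(4·349 − 3) = 486157. ✓

349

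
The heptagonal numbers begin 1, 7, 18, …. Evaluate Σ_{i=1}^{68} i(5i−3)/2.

264316

Σ i(5i−3)/2 = (5Σi² − 3Σi) / 2 over i = 1..68.
Σi = 2346 and Σi² = 107134.
(5·107134 − 3·2346) / 2 = 528632/2 = 264316.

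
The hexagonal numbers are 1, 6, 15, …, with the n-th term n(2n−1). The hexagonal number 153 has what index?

Set n(2n−1) = 153, giving 2n² − n − 153 = 0.
The discriminant is 1 + 8·153 = 1225, and √1225 = 35.
So n = (1 + 35) / 4 = 36/4 = 9.
Check: 9·(2·9 − 1) = 153. ✓

9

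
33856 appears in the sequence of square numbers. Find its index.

We need n² = 33856, so n = √33856 = 184.

184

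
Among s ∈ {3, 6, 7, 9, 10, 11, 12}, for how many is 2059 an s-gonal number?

1

s = 3: P(3, 63) = 2016 and P(3, 64) = 2080; 2059 is not s-gonal.
s = 6: P(6, 32) = 2016 and P(6, 33) = 2145; 2059 is not s-gonal.
s = 7: P(7, 29) = 2059. ✓
s = 9: P(9, 24) = 1956 and P(9, 25) = 2125; 2059 is not s-gonal.
s = 10: P(10, 23) = 2047 and P(10, 24) = 2232; 2059 is not s-gonal.
s = 11: P(11, 21) = 1911 and P(11, 22) = 2101; 2059 is not s-gonal.
s = 12: P(12, 20) = 1920 and P(12, 21) = 2121; 2059 is not s-gonal.
Hits: s ∈ {7} → 1.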